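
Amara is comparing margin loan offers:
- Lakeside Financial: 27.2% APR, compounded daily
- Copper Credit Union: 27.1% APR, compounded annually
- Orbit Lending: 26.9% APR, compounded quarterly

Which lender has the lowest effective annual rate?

Copper Credit Union

Lakeside Financial: (1 + 0.272/365)^365 − 1 = 31.245%
Copper Credit Union: compounded annually, EAR = 27.100%
Orbit Lending: (1 + 0.269/4)^4 − 1 = 29.737%
The lowest effective annual rate is Copper Credit Union at 27.100%.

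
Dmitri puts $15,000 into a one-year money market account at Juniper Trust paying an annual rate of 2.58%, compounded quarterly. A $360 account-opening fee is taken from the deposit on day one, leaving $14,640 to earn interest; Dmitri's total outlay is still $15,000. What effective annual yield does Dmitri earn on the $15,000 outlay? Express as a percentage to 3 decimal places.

0.143%

Value after one year: 14,640 × (1 + 0.0258/4)^4 = 14,640 × 1.026051 = $15,021.38.
Effective yield on the $15,000 outlay: 15,021.38 / 15,000 − 1 = 0.001425 = 0.143%.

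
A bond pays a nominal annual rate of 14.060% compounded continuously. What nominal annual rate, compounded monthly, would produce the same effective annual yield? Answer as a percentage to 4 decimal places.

EAR under continuous compounding: e^0.14060 − 1 = 0.150964.
Solve (1 + r/12)^12 = 1.150964: r/12 = 1.150964^(1/12) − 1 = 0.011786, so r = 0.141427 = 14.1427%.

14.1427%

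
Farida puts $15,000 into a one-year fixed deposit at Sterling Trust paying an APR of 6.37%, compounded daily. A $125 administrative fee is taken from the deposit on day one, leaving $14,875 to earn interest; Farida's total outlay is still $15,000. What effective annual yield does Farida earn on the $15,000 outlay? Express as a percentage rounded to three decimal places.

Value after one year: 14,875 × (1 + 0.0637/365)^365 = 14,875 × 1.065767 = $15,853.28.
Effective yield on the $15,000 outlay: 15,853.28 / 15,000 − 1 = 0.056885 = 5.689%.

5.689%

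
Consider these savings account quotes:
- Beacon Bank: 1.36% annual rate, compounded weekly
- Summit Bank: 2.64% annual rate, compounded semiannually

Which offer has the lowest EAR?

Beacon Bank: (1 + 0.0136/52)^52 − 1 = 1.369%
Summit Bank: (1 + 0.0264/2)^2 − 1 = 2.657%
The lowest effective annual rate is Beacon Bank at 1.369%.

Beacon Bank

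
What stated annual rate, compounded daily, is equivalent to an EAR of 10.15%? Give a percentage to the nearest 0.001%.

(1 + r/365)^365 − 1 = 0.1015, so 1 + r/365 = 1.1015^(1/365).
r/365 = 0.000265, so r = 0.096686 = 9.669%.

9.669%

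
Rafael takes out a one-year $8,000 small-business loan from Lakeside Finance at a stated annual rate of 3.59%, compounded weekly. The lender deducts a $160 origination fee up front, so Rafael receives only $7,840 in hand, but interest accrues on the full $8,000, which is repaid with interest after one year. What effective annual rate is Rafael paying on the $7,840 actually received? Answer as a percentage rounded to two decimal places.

5.77%

Amount owed after one year: 8,000 × (1 + 0.0359/52)^52 = 8,000 × 1.036539 = $8,292.31.
Effective rate on net proceeds: 8,292.31 / 7,840 − 1 = 0.057693 = 5.77%.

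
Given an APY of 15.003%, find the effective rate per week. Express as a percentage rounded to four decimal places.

The per-week rate i satisfies (1 + i)^52 = 1 + 0.15003.
i = 1.15003^(1/52) − 1 = 0.0026918 = 0.2692%.

0.2692%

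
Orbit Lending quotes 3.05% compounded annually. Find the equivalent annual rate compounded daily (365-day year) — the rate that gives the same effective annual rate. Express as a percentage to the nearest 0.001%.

Compounded annually, EAR = nominal = 0.030500.
Solve (1 + r/365)^365 = 1.030500: r/365 = 1.030500^(1/365) − 1 = 0.000082, so r = 0.030045 = 3.005%.

3.005%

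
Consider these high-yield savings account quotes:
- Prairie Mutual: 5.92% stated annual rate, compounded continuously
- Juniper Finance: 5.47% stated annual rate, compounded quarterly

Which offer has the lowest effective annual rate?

Prairie Mutual: e^0.0592 − 1 = 6.099%
Juniper Finance: (1 + 0.0547/4)^4 − 1 = 5.583%
The lowest effective annual rate is Juniper Finance at 5.583%.

Juniper Finance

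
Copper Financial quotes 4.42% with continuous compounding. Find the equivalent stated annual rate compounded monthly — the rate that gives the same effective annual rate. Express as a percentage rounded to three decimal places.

EAR under continuous compounding: e^0.0442 − 1 = 0.045191.
Solve (1 + r/12)^12 = 1.045191: r/12 = 1.045191^(1/12) − 1 = 0.003690, so r = 0.044282 = 4.428%.

4.428%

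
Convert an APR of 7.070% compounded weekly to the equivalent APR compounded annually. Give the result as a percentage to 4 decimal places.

7.3208%

EAR = (1 + 0.07070/52)^52 − 1 = 0.073208.
Compounded annually, the equivalent nominal rate is the EAR itself: 7.3208%.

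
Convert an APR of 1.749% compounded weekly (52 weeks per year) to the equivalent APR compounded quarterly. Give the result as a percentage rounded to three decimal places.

EAR = (1 + 0.01749/52)^52 − 1 = 0.017641.
Solve (1 + r/4)^4 = 1.017641: r/4 = 1.017641^(1/4) − 1 = 0.004381, so r = 0.017525 = 1.753%.

1.753%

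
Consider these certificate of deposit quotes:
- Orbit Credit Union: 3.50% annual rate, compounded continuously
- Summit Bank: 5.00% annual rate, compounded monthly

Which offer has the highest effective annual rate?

Orbit Credit Union: e^0.0350 − 1 = 3.562%
Summit Bank: (1 + 0.0500/12)^12 − 1 = 5.116%
The highest effective annual rate is Summit Bank at 5.116%.

Summit Bank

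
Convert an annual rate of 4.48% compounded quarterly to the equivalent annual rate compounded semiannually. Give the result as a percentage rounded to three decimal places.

EAR = (1 + 0.0448/4)^4 − 1 = 0.045558.
Solve (1 + r/2)^2 = 1.045558: r/2 = 1.045558^(1/2) − 1 = 0.022525, so r = 0.045051 = 4.505%.

4.505%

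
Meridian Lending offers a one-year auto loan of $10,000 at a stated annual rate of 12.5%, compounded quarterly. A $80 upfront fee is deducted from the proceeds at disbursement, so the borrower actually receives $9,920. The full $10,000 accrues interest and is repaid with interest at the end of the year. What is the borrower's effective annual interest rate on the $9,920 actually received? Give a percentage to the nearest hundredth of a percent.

Amount owed after one year: 10,000 × (1 + 0.125/4)^4 = 10,000 × 1.130982 = $11,309.82.
Effective rate on net proceeds: 11,309.82 / 9,920 − 1 = 0.140103 = 14.01%.

14.01%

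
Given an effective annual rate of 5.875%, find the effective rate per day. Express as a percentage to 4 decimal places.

0.0156%

The per-day rate i satisfies (1 + i)^365 = 1 + 0.05875.
i = 1.05875^(1/365) − 1 = 0.0001564 = 0.0156%.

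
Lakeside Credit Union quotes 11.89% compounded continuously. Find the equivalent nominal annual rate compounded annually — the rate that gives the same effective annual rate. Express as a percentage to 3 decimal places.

12.626%

EAR under continuous compounding: e^0.1189 − 1 = 0.126257.
Compounded annually, the equivalent nominal rate is the EAR itself: 12.626%.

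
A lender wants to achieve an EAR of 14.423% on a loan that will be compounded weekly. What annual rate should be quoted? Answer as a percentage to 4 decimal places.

13.4907%

(1 + r/52)^52 − 1 = 0.14423, so 1 + r/52 = 1.14423^(1/52).
r/52 = 0.002594, so r = 0.134907 = 13.4907%.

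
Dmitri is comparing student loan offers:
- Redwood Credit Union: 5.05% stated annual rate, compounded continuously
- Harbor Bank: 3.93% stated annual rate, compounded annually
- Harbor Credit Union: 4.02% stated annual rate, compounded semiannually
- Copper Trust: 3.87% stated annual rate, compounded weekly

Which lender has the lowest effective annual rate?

Redwood Credit Union: e^0.0505 − 1 = 5.180%
Harbor Bank: compounded annually, EAR = 3.930%
Harbor Credit Union: (1 + 0.0402/2)^2 − 1 = 4.060%
Copper Trust: (1 + 0.0387/52)^52 − 1 = 3.944%
The lowest effective annual rate is Harbor Bank at 3.930%.

Harbor Bank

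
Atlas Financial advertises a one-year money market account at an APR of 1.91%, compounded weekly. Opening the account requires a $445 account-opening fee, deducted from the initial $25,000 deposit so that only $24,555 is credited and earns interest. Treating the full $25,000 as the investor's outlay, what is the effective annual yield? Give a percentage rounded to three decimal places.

Value after one year: 24,555 × (1 + 0.0191/52)^52 = 24,555 × 1.019280 = $25,028.42.
Effective yield on the $25,000 outlay: 25,028.42 / 25,000 − 1 = 0.001137 = 0.114%.

0.114%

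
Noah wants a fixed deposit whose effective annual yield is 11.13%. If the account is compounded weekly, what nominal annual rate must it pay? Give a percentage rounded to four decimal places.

10.5638%

(1 + r/52)^52 − 1 = 0.1113, so 1 + r/52 = 1.1113^(1/52).
r/52 = 0.002031, so r = 0.105638 = 10.5638%.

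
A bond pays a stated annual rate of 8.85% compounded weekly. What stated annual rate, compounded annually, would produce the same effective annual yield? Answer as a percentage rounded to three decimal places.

9.245%

EAR = (1 + 0.0885/52)^52 − 1 = 0.092452.
Compounded annually, the equivalent nominal rate is the EAR itself: 9.245%.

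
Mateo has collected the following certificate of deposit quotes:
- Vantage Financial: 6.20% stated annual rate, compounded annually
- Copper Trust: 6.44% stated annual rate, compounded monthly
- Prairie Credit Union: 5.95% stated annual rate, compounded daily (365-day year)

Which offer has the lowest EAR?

Vantage Financial: compounded annually, EAR = 6.200%
Copper Trust: (1 + 0.0644/12)^12 − 1 = 6.634%
Prairie Credit Union: (1 + 0.0595/365)^365 − 1 = 6.130%
The lowest effective annual rate is Prairie Credit Union at 6.130%.

Prairie Credit Union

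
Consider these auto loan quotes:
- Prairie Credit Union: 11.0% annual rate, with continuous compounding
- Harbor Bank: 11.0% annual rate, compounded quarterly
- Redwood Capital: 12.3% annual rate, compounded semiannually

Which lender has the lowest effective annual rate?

Prairie Credit Union: e^0.110 − 1 = 11.628%
Harbor Bank: (1 + 0.110/4)^4 − 1 = 11.462%
Redwood Capital: (1 + 0.123/2)^2 − 1 = 12.678%
The lowest effective annual rate is Harbor Bank at 11.462%.

Harbor Bank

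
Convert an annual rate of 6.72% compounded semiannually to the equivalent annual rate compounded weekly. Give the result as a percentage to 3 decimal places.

6.614%

EAR = (1 + 0.0672/2)^2 − 1 = 0.068329.
Solve (1 + r/52)^52 = 1.068329: r/52 = 1.068329^(1/52) − 1 = 0.001272, so r = 0.066138 = 6.614%.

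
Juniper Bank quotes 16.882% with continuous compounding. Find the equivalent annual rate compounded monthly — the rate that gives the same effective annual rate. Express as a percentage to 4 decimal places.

17.0013%

EAR under continuous compounding: e^0.16882 − 1 = 0.183907.
Solve (1 + r/12)^12 = 1.183907: r/12 = 1.183907^(1/12) − 1 = 0.014168, so r = 0.170013 = 17.0013%.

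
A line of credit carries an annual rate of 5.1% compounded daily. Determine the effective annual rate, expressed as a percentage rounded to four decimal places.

5.2319%

EAR = (1 + 0.051/365)^365 − 1.
= 1.052319 − 1 = 5.2319%.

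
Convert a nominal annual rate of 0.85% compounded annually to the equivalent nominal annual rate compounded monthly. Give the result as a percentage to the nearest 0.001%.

0.847%

Compounded annually, EAR = nominal = 0.008500.
Solve (1 + r/12)^12 = 1.008500: r/12 = 1.008500^(1/12) − 1 = 0.000706, so r = 0.008467 = 0.847%.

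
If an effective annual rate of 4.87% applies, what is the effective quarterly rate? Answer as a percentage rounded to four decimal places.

The per-quarter rate i satisfies (1 + i)^4 = 1 + 0.0487.
i = 1.0487^(1/4) − 1 = 0.0119588 = 1.1959%.

1.1959%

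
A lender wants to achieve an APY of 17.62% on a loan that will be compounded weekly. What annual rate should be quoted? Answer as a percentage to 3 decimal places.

16.254%

(1 + r/52)^52 − 1 = 0.1762, so 1 + r/52 = 1.1762^(1/52).
r/52 = 0.003126, so r = 0.162542 = 16.254%.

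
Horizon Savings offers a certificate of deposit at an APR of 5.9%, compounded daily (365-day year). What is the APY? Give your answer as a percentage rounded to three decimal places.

6.077%

EAR = (1 + 0.059/365)^365 − 1.
= 1.060770 − 1 = 6.077%.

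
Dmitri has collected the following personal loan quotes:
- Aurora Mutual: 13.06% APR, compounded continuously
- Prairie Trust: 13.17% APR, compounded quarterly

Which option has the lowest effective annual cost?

Aurora Mutual: e^0.1306 − 1 = 13.951%
Prairie Trust: (1 + 0.1317/4)^4 − 1 = 13.835%
The lowest effective annual rate is Prairie Trust at 13.835%.

Prairie Trust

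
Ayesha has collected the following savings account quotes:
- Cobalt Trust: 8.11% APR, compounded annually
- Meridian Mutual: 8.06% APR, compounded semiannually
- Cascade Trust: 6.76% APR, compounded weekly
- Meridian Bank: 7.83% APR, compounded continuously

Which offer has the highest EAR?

Meridian Mutual

Cobalt Trust: compounded annually, EAR = 8.110%
Meridian Mutual: (1 + 0.0806/2)^2 − 1 = 8.222%
Cascade Trust: (1 + 0.0676/52)^52 − 1 = 6.989%
Meridian Bank: e^0.0783 − 1 = 8.145%
The highest effective annual rate is Meridian Mutual at 8.222%.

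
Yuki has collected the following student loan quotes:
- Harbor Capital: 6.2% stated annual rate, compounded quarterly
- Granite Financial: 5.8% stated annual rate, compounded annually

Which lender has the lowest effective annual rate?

Harbor Capital: (1 + 0.062/4)^4 − 1 = 6.346%
Granite Financial: compounded annually, EAR = 5.800%
The lowest effective annual rate is Granite Financial at 5.800%.

Granite Financial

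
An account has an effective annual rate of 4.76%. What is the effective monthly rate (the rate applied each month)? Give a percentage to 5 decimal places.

0.38827%

The per-month rate i satisfies (1 + i)^12 = 1 + 0.0476.
i = 1.0476^(1/12) − 1 = 0.0038827 = 0.38827%.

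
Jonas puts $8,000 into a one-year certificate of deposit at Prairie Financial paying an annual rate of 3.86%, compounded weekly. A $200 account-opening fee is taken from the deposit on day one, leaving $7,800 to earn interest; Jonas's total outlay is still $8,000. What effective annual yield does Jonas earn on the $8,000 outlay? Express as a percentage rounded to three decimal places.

Value after one year: 7,800 × (1 + 0.0386/52)^52 = 7,800 × 1.039340 = $8,106.85.
Effective yield on the $8,000 outlay: 8,106.85 / 8,000 − 1 = 0.013356 = 1.336%.

1.336%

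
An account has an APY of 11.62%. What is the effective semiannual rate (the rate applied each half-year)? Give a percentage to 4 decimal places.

5.6504%

The per-half-year rate i satisfies (1 + i)^2 = 1 + 0.1162.
i = 1.1162^(1/2) − 1 = 0.0565037 = 5.6504%.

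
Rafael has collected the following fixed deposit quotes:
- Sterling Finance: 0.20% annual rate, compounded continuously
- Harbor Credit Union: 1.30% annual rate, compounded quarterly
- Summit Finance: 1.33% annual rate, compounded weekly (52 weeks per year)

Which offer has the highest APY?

Sterling Finance: e^0.0020 − 1 = 0.200%
Harbor Credit Union: (1 + 0.0130/4)^4 − 1 = 1.306%
Summit Finance: (1 + 0.0133/52)^52 − 1 = 1.339%
The highest effective annual rate is Summit Finance at 1.339%.

Summit Finance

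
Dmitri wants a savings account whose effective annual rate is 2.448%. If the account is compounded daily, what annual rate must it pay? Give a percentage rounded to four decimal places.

2.4186%

(1 + r/365)^365 − 1 = 0.02448, so 1 + r/365 = 1.02448^(1/365).
r/365 = 0.000066, so r = 0.024186 = 2.4186%.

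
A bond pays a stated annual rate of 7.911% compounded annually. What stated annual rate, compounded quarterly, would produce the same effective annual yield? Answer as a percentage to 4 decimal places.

7.6866%

Compounded annually, EAR = nominal = 0.079110.
Solve (1 + r/4)^4 = 1.079110: r/4 = 1.079110^(1/4) − 1 = 0.019216, so r = 0.076866 = 7.6866%.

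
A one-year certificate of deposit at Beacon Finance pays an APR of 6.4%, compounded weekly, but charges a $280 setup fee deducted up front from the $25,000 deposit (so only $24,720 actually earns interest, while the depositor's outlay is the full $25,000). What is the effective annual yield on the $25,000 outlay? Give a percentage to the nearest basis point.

Value after one year: 24,720 × (1 + 0.064/52)^52 = 24,720 × 1.066050 = $26,352.77.
Effective yield on the $25,000 outlay: 26,352.77 / 25,000 − 1 = 0.054111 = 5.41%.

5.41%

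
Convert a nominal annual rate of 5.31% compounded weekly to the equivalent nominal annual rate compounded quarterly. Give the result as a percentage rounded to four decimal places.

EAR = (1 + 0.0531/52)^52 − 1 = 0.054507.
Solve (1 + r/4)^4 = 1.054507: r/4 = 1.054507^(1/4) − 1 = 0.013357, so r = 0.053427 = 5.3427%.

5.3427%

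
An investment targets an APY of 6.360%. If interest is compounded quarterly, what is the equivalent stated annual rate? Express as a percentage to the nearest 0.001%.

6.214%

(1 + r/4)^4 − 1 = 0.06360, so 1 + r/4 = 1.06360^(1/4).
r/4 = 0.015534, so r = 0.062137 = 6.214%.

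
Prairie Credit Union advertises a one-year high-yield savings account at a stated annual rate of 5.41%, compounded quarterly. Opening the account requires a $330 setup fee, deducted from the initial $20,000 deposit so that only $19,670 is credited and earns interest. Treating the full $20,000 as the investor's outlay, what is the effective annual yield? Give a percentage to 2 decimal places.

Value after one year: 19,670 × (1 + 0.0541/4)^4 = 19,670 × 1.055207 = $20,755.93.
Effective yield on the $20,000 outlay: 20,755.93 / 20,000 − 1 = 0.037797 = 3.78%.

3.78%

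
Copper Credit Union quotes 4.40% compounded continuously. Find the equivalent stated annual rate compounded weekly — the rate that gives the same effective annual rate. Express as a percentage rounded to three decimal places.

4.402%

EAR under continuous compounding: e^0.0440 − 1 = 0.044982.
Solve (1 + r/52)^52 = 1.044982: r/52 = 1.044982^(1/52) − 1 = 0.000847, so r = 0.044019 = 4.402%.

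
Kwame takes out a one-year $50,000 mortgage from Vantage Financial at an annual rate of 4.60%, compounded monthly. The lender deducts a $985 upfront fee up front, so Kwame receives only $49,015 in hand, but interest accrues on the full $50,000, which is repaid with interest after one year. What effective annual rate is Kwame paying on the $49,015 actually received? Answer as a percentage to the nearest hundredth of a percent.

Amount owed after one year: 50,000 × (1 + 0.0460/12)^12 = 50,000 × 1.046982 = $52,349.12.
Effective rate on net proceeds: 52,349.12 / 49,015 − 1 = 0.068022 = 6.80%.

6.80%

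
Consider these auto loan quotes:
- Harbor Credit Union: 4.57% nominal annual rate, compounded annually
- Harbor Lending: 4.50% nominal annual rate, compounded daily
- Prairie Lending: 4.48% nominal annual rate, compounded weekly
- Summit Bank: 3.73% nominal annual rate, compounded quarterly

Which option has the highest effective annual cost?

Harbor Lending

Harbor Credit Union: compounded annually, EAR = 4.570%
Harbor Lending: (1 + 0.0450/365)^365 − 1 = 4.602%
Prairie Lending: (1 + 0.0448/52)^52 − 1 = 4.580%
Summit Bank: (1 + 0.0373/4)^4 − 1 = 3.782%
The highest effective annual rate is Harbor Lending at 4.602%.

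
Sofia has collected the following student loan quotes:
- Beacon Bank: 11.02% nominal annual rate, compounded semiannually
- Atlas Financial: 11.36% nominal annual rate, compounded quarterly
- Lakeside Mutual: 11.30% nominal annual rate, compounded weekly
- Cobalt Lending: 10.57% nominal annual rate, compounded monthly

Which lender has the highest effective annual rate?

Lakeside Mutual

Beacon Bank: (1 + 0.1102/2)^2 − 1 = 11.324%
Atlas Financial: (1 + 0.1136/4)^4 − 1 = 11.853%
Lakeside Mutual: (1 + 0.1130/52)^52 − 1 = 11.949%
Cobalt Lending: (1 + 0.1057/12)^12 − 1 = 11.097%
The highest effective annual rate is Lakeside Mutual at 11.949%.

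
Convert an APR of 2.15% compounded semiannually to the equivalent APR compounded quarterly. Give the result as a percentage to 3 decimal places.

EAR = (1 + 0.0215/2)^2 − 1 = 0.021616.
Solve (1 + r/4)^4 = 1.021616: r/4 = 1.021616^(1/4) − 1 = 0.005361, so r = 0.021443 = 2.144%.

2.144%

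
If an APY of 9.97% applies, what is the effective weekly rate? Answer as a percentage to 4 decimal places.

0.1829%

The per-week rate i satisfies (1 + i)^52 = 1 + 0.0997.
i = 1.0997^(1/52) − 1 = 0.0018293 = 0.1829%.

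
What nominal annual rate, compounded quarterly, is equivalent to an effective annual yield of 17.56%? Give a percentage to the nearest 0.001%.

(1 + r/4)^4 − 1 = 0.1756, so 1 + r/4 = 1.1756^(1/4).
r/4 = 0.041274, so r = 0.165095 = 16.509%.

16.509%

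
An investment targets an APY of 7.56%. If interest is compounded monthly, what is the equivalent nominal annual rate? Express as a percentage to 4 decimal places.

7.3100%

(1 + r/12)^12 − 1 = 0.0756, so 1 + r/12 = 1.0756^(1/12).
r/12 = 0.006092, so r = 0.073100 = 7.3100%.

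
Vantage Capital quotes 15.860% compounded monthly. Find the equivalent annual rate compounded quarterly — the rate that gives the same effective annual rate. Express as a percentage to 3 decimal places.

16.071%

EAR = (1 + 0.15860/12)^12 − 1 = 0.170652.
Solve (1 + r/4)^4 = 1.170652: r/4 = 1.170652^(1/4) − 1 = 0.040176, so r = 0.160705 = 16.071%.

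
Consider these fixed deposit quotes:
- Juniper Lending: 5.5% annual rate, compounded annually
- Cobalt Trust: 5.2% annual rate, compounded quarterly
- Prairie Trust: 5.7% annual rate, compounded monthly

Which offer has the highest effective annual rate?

Juniper Lending: compounded annually, EAR = 5.500%
Cobalt Trust: (1 + 0.052/4)^4 − 1 = 5.302%
Prairie Trust: (1 + 0.057/12)^12 − 1 = 5.851%
The highest effective annual rate is Prairie Trust at 5.851%.

Prairie Trust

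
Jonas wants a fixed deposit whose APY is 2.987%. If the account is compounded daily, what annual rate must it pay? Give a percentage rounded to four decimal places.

(1 + r/365)^365 − 1 = 0.02987, so 1 + r/365 = 1.02987^(1/365).
r/365 = 0.000081, so r = 0.029434 = 2.9434%.

2.9434%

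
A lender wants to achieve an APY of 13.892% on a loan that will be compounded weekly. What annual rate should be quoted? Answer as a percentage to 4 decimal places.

13.0243%

(1 + r/52)^52 − 1 = 0.13892, so 1 + r/52 = 1.13892^(1/52).
r/52 = 0.002505, so r = 0.130243 = 13.0243%.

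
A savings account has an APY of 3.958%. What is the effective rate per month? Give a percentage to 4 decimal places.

The per-month rate i satisfies (1 + i)^12 = 1 + 0.03958.
i = 1.03958^(1/12) − 1 = 0.0032400 = 0.3240%.

0.3240%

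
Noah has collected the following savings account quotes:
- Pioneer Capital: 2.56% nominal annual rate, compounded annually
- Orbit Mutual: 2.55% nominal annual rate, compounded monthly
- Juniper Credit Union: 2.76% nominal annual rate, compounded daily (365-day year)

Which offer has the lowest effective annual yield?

Pioneer Capital: compounded annually, EAR = 2.560%
Orbit Mutual: (1 + 0.0255/12)^12 − 1 = 2.580%
Juniper Credit Union: (1 + 0.0276/365)^365 − 1 = 2.798%
The lowest effective annual rate is Pioneer Capital at 2.560%.

Pioneer Capital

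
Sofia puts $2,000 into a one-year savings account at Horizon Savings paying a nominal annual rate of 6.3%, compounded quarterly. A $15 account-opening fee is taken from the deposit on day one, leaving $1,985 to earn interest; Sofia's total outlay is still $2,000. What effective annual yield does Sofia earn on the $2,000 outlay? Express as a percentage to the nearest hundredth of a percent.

5.65%

Value after one year: 1,985 × (1 + 0.063/4)^4 = 1,985 × 1.064504 = $2,113.04.
Effective yield on the $2,000 outlay: 2,113.04 / 2,000 − 1 = 0.056520 = 5.65%.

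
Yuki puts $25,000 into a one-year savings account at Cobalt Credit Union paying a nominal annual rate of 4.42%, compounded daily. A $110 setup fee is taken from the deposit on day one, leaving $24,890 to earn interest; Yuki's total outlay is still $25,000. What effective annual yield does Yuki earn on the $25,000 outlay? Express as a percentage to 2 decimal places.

Value after one year: 24,890 × (1 + 0.0442/365)^365 = 24,890 × 1.045189 = $26,014.74.
Effective yield on the $25,000 outlay: 26,014.74 / 25,000 − 1 = 0.040590 = 4.06%.

4.06%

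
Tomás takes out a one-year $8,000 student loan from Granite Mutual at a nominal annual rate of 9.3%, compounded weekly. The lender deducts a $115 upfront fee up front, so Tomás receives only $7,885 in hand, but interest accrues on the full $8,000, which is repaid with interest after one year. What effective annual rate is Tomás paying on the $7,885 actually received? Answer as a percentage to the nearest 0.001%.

11.338%

Amount owed after one year: 8,000 × (1 + 0.093/52)^52 = 8,000 × 1.097371 = $8,778.96.
Effective rate on net proceeds: 8,778.96 / 7,885 − 1 = 0.113375 = 11.338%.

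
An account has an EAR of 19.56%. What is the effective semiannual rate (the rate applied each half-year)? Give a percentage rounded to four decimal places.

9.3435%

The per-half-year rate i satisfies (1 + i)^2 = 1 + 0.1956.
i = 1.1956^(1/2) − 1 = 0.0934350 = 9.3435%.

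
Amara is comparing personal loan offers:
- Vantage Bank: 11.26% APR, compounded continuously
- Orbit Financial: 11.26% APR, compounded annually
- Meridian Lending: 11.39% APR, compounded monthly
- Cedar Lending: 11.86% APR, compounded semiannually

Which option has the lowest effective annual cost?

Vantage Bank: e^0.1126 − 1 = 11.918%
Orbit Financial: compounded annually, EAR = 11.260%
Meridian Lending: (1 + 0.1139/12)^12 − 1 = 12.004%
Cedar Lending: (1 + 0.1186/2)^2 − 1 = 12.212%
The lowest effective annual rate is Orbit Financial at 11.260%.

Orbit Financial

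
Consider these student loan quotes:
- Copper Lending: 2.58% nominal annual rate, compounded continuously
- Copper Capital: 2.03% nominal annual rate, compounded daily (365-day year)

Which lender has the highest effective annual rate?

Copper Lending: e^0.0258 − 1 = 2.614%
Copper Capital: (1 + 0.0203/365)^365 − 1 = 2.051%
The highest effective annual rate is Copper Lending at 2.614%.

Copper Lending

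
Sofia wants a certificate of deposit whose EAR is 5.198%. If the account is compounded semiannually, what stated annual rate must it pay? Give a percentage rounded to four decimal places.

(1 + r/2)^2 − 1 = 0.05198, so 1 + r/2 = 1.05198^(1/2).
r/2 = 0.025661, so r = 0.051322 = 5.1322%.

5.1322%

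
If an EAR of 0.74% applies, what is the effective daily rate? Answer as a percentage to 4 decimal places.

The per-day rate i satisfies (1 + i)^365 = 1 + 0.0074.
i = 1.0074^(1/365) − 1 = 0.0000202 = 0.0020%.

0.0020%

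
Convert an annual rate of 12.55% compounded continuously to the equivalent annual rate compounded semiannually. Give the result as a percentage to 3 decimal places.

EAR under continuous compounding: e^0.1255 − 1 = 0.133715.
Solve (1 + r/2)^2 = 1.133715: r/2 = 1.133715^(1/2) − 1 = 0.064761, so r = 0.129521 = 12.952%.

12.952%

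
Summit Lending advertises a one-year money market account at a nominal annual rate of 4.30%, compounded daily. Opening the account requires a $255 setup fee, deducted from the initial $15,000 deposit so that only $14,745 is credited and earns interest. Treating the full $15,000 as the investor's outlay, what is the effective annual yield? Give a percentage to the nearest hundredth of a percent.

Value after one year: 14,745 × (1 + 0.0430/365)^365 = 14,745 × 1.043935 = $15,392.83.
Effective yield on the $15,000 outlay: 15,392.83 / 15,000 − 1 = 0.026188 = 2.62%.

2.62%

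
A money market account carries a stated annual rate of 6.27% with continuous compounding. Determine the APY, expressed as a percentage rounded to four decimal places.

6.4707%

With continuous compounding, EAR = e^0.0627 − 1.
e^0.0627 = 1.064707, so EAR = 0.064707 = 6.4707%.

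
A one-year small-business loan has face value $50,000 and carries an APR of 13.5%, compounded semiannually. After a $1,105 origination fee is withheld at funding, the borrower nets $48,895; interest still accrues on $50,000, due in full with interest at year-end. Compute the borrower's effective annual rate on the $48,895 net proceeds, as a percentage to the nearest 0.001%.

Amount owed after one year: 50,000 × (1 + 0.135/2)^2 = 50,000 × 1.139556 = $56,977.81.
Effective rate on net proceeds: 56,977.81 / 48,895 − 1 = 0.165310 = 16.531%.

16.531%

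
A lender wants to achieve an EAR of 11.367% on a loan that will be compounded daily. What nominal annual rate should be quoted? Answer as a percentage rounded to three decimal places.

10.768%

(1 + r/365)^365 − 1 = 0.11367, so 1 + r/365 = 1.11367^(1/365).
r/365 = 0.000295, so r = 0.107677 = 10.768%.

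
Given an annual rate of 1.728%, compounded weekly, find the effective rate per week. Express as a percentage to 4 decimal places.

0.0332%

With a nominal annual rate compounded weekly, the periodic rate is the nominal rate divided by 52.
i = 0.01728 / 52 = 0.0003323 = 0.0332%.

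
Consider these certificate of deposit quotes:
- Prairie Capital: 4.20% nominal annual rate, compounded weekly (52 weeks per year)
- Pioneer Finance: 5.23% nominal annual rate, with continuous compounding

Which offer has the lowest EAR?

Prairie Capital: (1 + 0.0420/52)^52 − 1 = 4.288%
Pioneer Finance: e^0.0523 − 1 = 5.369%
The lowest effective annual rate is Prairie Capital at 4.288%.

Prairie Capital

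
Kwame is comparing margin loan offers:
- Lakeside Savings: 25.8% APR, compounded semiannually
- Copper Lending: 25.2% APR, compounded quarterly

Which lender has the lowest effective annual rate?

Lakeside Savings

Lakeside Savings: (1 + 0.258/2)^2 − 1 = 27.464%
Copper Lending: (1 + 0.252/4)^4 − 1 = 27.683%
The lowest effective annual rate is Lakeside Savings at 27.464%.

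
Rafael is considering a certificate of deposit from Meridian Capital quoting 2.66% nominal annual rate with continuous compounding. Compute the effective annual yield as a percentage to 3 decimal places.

With continuous compounding, EAR = e^0.0266 − 1.
e^0.0266 = 1.026957, so EAR = 0.026957 = 2.696%.

2.696%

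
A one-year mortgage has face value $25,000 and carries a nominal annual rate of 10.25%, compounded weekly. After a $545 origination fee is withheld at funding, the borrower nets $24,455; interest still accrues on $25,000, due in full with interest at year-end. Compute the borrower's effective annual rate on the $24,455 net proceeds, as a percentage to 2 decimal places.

13.25%

Amount owed after one year: 25,000 × (1 + 0.1025/52)^52 = 25,000 × 1.107826 = $27,695.64.
Effective rate on net proceeds: 27,695.64 / 24,455 − 1 = 0.132514 = 13.25%.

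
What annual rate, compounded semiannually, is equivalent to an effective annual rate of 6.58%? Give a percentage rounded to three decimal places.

6.475%

(1 + r/2)^2 − 1 = 0.0658, so 1 + r/2 = 1.0658^(1/2).
r/2 = 0.032376, so r = 0.064752 = 6.475%.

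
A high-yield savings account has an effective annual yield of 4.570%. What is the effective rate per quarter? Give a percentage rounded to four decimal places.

The per-quarter rate i satisfies (1 + i)^4 = 1 + 0.04570.
i = 1.04570^(1/4) − 1 = 0.0112343 = 1.1234%.

1.1234%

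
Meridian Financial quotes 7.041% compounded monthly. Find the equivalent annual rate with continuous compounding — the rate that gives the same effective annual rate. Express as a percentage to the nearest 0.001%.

7.020%

EAR = (1 + 0.07041/12)^12 − 1 = 0.072727.
Equivalent continuous rate: r = ln(1 + 0.072727) = 0.070204 = 7.020%.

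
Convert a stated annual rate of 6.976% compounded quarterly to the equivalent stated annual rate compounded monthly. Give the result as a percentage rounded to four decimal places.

EAR = (1 + 0.06976/4)^4 − 1 = 0.071606.
Solve (1 + r/12)^12 = 1.071606: r/12 = 1.071606^(1/12) − 1 = 0.005780, so r = 0.069358 = 6.9358%.

6.9358%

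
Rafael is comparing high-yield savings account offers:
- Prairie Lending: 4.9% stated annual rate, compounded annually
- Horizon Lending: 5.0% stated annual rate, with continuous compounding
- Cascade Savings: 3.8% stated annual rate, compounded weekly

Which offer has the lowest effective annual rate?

Prairie Lending: compounded annually, EAR = 4.900%
Horizon Lending: e^0.050 − 1 = 5.127%
Cascade Savings: (1 + 0.038/52)^52 − 1 = 3.872%
The lowest effective annual rate is Cascade Savings at 3.872%.

Cascade Savings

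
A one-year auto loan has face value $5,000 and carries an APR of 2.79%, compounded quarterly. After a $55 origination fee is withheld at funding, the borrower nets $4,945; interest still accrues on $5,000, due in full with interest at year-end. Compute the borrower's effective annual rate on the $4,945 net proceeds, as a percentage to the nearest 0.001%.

Amount owed after one year: 5,000 × (1 + 0.0279/4)^4 = 5,000 × 1.028193 = $5,140.97.
Effective rate on net proceeds: 5,140.97 / 4,945 − 1 = 0.039629 = 3.963%.

3.963%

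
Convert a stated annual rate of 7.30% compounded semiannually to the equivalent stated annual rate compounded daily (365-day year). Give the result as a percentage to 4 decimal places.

7.1706%

EAR = (1 + 0.0730/2)^2 − 1 = 0.074332.
Solve (1 + r/365)^365 = 1.074332: r/365 = 1.074332^(1/365) − 1 = 0.000196, so r = 0.071706 = 7.1706%.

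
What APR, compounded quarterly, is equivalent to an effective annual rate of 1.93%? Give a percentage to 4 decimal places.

(1 + r/4)^4 − 1 = 0.0193, so 1 + r/4 = 1.0193^(1/4).
r/4 = 0.004790, so r = 0.019162 = 1.9162%.

1.9162%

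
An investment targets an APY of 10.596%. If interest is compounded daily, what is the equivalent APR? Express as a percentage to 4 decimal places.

(1 + r/365)^365 − 1 = 0.10596, so 1 + r/365 = 1.10596^(1/365).
r/365 = 0.000276, so r = 0.100728 = 10.0728%.

10.0728%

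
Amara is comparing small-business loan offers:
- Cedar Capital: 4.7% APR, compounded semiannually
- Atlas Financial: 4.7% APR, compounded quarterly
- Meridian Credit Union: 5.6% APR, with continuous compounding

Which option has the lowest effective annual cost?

Cedar Capital: (1 + 0.047/2)^2 − 1 = 4.755%
Atlas Financial: (1 + 0.047/4)^4 − 1 = 4.783%
Meridian Credit Union: e^0.056 − 1 = 5.760%
The lowest effective annual rate is Cedar Capital at 4.755%.

Cedar Capital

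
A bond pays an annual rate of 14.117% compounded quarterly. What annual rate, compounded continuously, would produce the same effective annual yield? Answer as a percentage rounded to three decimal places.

13.874%

EAR = (1 + 0.14117/4)^4 − 1 = 0.148821.
Equivalent continuous rate: r = ln(1 + 0.148821) = 0.138736 = 13.874%.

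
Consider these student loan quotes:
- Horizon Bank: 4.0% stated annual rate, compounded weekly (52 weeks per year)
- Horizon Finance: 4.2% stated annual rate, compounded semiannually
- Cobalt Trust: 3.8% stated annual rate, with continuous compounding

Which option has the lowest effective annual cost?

Horizon Bank: (1 + 0.040/52)^52 − 1 = 4.079%
Horizon Finance: (1 + 0.042/2)^2 − 1 = 4.244%
Cobalt Trust: e^0.038 − 1 = 3.873%
The lowest effective annual rate is Cobalt Trust at 3.873%.

Cobalt Trust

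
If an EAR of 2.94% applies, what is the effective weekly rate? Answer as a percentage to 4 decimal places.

0.0557%

The per-week rate i satisfies (1 + i)^52 = 1 + 0.0294.
i = 1.0294^(1/52) − 1 = 0.0005574 = 0.0557%.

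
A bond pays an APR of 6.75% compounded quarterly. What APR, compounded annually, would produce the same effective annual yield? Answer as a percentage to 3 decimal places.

6.923%

EAR = (1 + 0.0675/4)^4 − 1 = 0.069228.
Compounded annually, the equivalent nominal rate is the EAR itself: 6.923%.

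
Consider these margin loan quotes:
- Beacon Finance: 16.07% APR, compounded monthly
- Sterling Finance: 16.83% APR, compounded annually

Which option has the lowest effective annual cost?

Sterling Finance

Beacon Finance: (1 + 0.1607/12)^12 − 1 = 17.308%
Sterling Finance: compounded annually, EAR = 16.830%
The lowest effective annual rate is Sterling Finance at 16.830%.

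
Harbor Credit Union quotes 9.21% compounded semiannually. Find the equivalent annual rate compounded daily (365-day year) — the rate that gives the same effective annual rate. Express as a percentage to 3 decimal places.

9.005%

EAR = (1 + 0.0921/2)^2 − 1 = 0.094221.
Solve (1 + r/365)^365 = 1.094221: r/365 = 1.094221^(1/365) − 1 = 0.000247, so r = 0.090053 = 9.005%.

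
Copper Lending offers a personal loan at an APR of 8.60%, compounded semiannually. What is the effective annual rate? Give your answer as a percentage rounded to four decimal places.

EAR = (1 + 0.0860/2)^2 − 1.
= (1 + 0.043000)^2 − 1 = 1.087849 − 1 = 8.7849%.

8.7849%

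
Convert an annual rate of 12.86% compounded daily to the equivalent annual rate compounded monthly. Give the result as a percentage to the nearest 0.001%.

12.927%

EAR = (1 + 0.1286/365)^365 − 1 = 0.137209.
Solve (1 + r/12)^12 = 1.137209: r/12 = 1.137209^(1/12) − 1 = 0.010772, so r = 0.129269 = 12.927%.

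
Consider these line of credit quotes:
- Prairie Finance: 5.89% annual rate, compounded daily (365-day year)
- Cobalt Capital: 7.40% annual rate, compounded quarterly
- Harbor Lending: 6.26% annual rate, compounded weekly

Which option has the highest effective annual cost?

Prairie Finance: (1 + 0.0589/365)^365 − 1 = 6.066%
Cobalt Capital: (1 + 0.0740/4)^4 − 1 = 7.608%
Harbor Lending: (1 + 0.0626/52)^52 − 1 = 6.456%
The highest effective annual rate is Cobalt Capital at 7.608%.

Cobalt Capital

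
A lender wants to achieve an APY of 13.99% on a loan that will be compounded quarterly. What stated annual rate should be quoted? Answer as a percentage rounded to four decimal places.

13.3107%

(1 + r/4)^4 − 1 = 0.1399, so 1 + r/4 = 1.1399^(1/4).
r/4 = 0.033277, so r = 0.133107 = 13.3107%.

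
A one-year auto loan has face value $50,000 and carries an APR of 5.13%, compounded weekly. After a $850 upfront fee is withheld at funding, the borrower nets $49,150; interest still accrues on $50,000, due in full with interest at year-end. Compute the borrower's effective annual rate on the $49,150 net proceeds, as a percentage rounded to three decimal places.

7.082%

Amount owed after one year: 50,000 × (1 + 0.0513/52)^52 = 50,000 × 1.052612 = $52,630.60.
Effective rate on net proceeds: 52,630.60 / 49,150 − 1 = 0.070816 = 7.082%.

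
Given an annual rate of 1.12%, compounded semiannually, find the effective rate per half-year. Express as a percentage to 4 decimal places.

0.5600%

With a nominal annual rate compounded semiannually, the periodic rate is the nominal rate divided by 2.
i = 0.0112 / 2 = 0.0056000 = 0.5600%.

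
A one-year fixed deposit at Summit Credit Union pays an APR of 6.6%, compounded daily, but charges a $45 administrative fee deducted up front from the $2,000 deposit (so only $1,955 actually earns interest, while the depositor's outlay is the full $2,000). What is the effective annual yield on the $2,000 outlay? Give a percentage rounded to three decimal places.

Value after one year: 1,955 × (1 + 0.066/365)^365 = 1,955 × 1.068220 = $2,088.37.
Effective yield on the $2,000 outlay: 2,088.37 / 2,000 − 1 = 0.044185 = 4.419%.

4.419%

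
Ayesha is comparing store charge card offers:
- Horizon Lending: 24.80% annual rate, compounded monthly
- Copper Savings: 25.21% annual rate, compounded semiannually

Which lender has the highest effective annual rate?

Horizon Lending: (1 + 0.2480/12)^12 − 1 = 27.822%
Copper Savings: (1 + 0.2521/2)^2 − 1 = 26.799%
The highest effective annual rate is Horizon Lending at 27.822%.

Horizon Lending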